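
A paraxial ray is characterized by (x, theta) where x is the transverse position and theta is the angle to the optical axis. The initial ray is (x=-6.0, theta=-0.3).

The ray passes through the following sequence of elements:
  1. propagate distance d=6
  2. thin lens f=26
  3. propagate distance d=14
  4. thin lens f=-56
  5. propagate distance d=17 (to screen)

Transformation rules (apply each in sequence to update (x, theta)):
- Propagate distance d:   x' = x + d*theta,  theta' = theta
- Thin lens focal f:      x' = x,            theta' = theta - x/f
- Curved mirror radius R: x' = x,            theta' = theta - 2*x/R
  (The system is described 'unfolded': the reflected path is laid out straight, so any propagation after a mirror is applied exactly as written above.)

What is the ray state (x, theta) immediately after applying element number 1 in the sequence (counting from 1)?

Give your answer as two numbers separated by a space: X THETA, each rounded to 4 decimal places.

Answer: -7.8000 -0.3000

Derivation:
Initial: x=-6.0000 theta=-0.3000
After 1 (propagate distance d=6): x=-7.8000 theta=-0.3000
Rounded to 4 decimal places: x = -7.8000, theta = -0.3000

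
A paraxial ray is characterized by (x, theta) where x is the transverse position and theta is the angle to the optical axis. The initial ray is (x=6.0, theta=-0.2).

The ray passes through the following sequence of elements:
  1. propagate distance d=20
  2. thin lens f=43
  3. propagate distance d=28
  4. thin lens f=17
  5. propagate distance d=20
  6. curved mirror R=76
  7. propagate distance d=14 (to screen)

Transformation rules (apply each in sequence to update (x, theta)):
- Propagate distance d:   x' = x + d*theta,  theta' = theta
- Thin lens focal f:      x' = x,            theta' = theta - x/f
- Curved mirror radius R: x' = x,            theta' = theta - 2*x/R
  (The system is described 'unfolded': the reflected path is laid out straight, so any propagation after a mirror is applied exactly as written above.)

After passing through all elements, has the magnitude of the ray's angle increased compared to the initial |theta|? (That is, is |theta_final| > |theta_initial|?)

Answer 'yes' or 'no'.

Answer: no

Derivation:
Initial: x=6.0000 theta=-0.2000
After 1 (propagate distance d=20): x=2.0000 theta=-0.2000
After 2 (thin lens f=43): x=2.0000 theta=-53/215 (≈-0.2465)
After 3 (propagate distance d=28): x=-1054/215 (≈-4.9023) theta=-53/215 (≈-0.2465)
After 4 (thin lens f=17): x=-1054/215 (≈-4.9023) theta=9/215 (≈0.0419)
After 5 (propagate distance d=20): x=-874/215 (≈-4.0651) theta=9/215 (≈0.0419)
After 6 (curved mirror R=76): x=-874/215 (≈-4.0651) theta=32/215 (≈0.1488)
After 7 (propagate distance d=14 (to screen)): x=-426/215 (≈-1.9814) theta=32/215 (≈0.1488)
|theta_initial|=0.2000 |theta_final|=32/215 (≈0.1488) -> not increased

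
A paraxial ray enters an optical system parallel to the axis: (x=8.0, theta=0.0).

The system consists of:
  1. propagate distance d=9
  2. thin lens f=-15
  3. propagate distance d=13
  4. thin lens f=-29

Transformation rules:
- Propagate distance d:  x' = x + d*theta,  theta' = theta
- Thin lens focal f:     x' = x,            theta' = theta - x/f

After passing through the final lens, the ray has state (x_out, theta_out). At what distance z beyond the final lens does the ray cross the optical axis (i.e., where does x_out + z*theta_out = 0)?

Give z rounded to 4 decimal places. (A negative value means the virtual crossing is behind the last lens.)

Initial: x=8.0000 theta=0.0000
After 1 (propagate distance d=9): x=8.0000 theta=0.0000
After 2 (thin lens f=-15): x=8.0000 theta=8/15 (≈0.5333)
After 3 (propagate distance d=13): x=224/15 (≈14.9333) theta=8/15 (≈0.5333)
After 4 (thin lens f=-29): x=224/15 (≈14.9333) theta=152/145 (≈1.0483)
z_focus = -x_out/theta_out = -(224/15)/(152/145) = -812/57 ≈ -14.2456
Rounded to 4 decimal places: z = -14.2456

Answer: -14.2456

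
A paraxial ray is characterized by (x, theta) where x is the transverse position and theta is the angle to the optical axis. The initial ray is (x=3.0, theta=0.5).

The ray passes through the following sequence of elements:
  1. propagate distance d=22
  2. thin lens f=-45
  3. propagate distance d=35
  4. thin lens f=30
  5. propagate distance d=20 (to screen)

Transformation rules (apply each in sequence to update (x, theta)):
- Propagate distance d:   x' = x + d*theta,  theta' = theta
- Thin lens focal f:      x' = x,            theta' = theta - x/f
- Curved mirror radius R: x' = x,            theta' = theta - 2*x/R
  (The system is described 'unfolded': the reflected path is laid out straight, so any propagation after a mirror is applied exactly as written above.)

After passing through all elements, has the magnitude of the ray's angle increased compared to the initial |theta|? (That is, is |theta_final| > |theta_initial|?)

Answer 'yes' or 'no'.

Initial: x=3.0000 theta=0.5000
After 1 (propagate distance d=22): x=14.0000 theta=0.5000
After 2 (thin lens f=-45): x=14.0000 theta=73/90 (≈0.8111)
After 3 (propagate distance d=35): x=763/18 (≈42.3889) theta=73/90 (≈0.8111)
After 4 (thin lens f=30): x=763/18 (≈42.3889) theta=-65/108 (≈-0.6019)
After 5 (propagate distance d=20 (to screen)): x=1639/54 (≈30.3519) theta=-65/108 (≈-0.6019)
|theta_initial|=0.5000 |theta_final|=65/108 (≈0.6019) -> increased

Answer: yes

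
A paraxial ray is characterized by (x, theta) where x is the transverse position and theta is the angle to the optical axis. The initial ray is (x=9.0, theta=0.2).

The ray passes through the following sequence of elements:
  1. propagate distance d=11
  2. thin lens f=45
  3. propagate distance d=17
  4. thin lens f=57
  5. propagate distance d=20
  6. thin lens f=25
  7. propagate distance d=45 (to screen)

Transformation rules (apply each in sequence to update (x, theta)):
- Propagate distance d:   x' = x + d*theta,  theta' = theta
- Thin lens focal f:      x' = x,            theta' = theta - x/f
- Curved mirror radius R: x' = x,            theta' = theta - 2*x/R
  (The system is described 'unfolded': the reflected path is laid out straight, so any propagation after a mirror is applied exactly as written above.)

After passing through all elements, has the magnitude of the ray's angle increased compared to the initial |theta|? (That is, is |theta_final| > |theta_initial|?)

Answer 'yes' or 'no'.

Initial: x=9.0000 theta=0.2000
After 1 (propagate distance d=11): x=11.2000 theta=0.2000
After 2 (thin lens f=45): x=11.2000 theta=-11/225 (≈-0.0489)
After 3 (propagate distance d=17): x=2333/225 (≈10.3689) theta=-11/225 (≈-0.0489)
After 4 (thin lens f=57): x=2333/225 (≈10.3689) theta=-592/2565 (≈-0.2308)
After 5 (propagate distance d=20): x=73781/12825 (≈5.7529) theta=-592/2565 (≈-0.2308)
After 6 (thin lens f=25): x=73781/12825 (≈5.7529) theta=-147781/320625 (≈-0.4609)
After 7 (propagate distance d=45 (to screen)): x=-961124/64125 (≈-14.9883) theta=-147781/320625 (≈-0.4609)
|theta_initial|=0.2000 |theta_final|=147781/320625 (≈0.4609) -> increased

Answer: yes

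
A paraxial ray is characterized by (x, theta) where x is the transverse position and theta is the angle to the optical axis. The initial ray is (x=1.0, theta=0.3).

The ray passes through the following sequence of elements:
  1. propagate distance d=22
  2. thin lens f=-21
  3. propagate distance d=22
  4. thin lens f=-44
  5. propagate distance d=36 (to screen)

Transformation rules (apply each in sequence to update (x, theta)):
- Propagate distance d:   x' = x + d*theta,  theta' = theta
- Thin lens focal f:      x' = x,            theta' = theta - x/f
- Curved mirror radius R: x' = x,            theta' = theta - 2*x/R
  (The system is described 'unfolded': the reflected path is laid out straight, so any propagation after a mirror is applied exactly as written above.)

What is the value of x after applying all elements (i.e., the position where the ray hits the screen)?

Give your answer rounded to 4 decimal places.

Answer: 64.1229

Derivation:
Initial: x=1.0000 theta=0.3000
After 1 (propagate distance d=22): x=7.6000 theta=0.3000
After 2 (thin lens f=-21): x=7.6000 theta=139/210 (≈0.6619)
After 3 (propagate distance d=22): x=2327/105 (≈22.1619) theta=139/210 (≈0.6619)
After 4 (thin lens f=-44): x=2327/105 (≈22.1619) theta=359/308 (≈1.1656)
After 5 (propagate distance d=36 (to screen)): x=74062/1155 (≈64.1229) theta=359/308 (≈1.1656)
Rounded to 4 decimal places: x = 64.1229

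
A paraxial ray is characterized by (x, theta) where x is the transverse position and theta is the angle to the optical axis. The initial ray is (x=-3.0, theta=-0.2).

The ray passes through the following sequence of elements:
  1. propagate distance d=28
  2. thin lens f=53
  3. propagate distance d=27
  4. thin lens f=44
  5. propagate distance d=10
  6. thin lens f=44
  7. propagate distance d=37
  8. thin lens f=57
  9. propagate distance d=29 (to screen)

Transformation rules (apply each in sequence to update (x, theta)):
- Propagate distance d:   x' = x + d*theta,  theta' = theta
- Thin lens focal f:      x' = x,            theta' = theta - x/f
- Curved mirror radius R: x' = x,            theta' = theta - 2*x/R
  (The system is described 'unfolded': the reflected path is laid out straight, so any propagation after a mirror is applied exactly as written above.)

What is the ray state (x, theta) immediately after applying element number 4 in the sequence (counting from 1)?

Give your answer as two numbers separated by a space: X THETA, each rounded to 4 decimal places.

Initial: x=-3.0000 theta=-0.2000
After 1 (propagate distance d=28): x=-8.6000 theta=-0.2000
After 2 (thin lens f=53): x=-8.6000 theta=-2/53 (≈-0.0377)
After 3 (propagate distance d=27): x=-2549/265 (≈-9.6189) theta=-2/53 (≈-0.0377)
After 4 (thin lens f=44): x=-2549/265 (≈-9.6189) theta=2109/11660 (≈0.1809)
Rounded to 4 decimal places: x = -9.6189, theta = 0.1809

Answer: -9.6189 0.1809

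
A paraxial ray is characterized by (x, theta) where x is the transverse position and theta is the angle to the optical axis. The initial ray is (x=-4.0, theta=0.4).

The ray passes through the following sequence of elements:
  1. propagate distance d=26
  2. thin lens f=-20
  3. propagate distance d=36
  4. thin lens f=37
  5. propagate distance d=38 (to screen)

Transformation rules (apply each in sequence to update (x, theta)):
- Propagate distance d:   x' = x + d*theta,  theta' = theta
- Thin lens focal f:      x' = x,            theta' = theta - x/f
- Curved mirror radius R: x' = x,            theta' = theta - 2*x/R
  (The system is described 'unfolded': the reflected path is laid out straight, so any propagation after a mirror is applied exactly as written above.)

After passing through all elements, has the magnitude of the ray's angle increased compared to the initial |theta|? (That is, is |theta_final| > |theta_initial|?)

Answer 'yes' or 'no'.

Initial: x=-4.0000 theta=0.4000
After 1 (propagate distance d=26): x=6.4000 theta=0.4000
After 2 (thin lens f=-20): x=6.4000 theta=0.7200
After 3 (propagate distance d=36): x=32.3200 theta=0.7200
After 4 (thin lens f=37): x=32.3200 theta=-142/925 (≈-0.1535)
After 5 (propagate distance d=38 (to screen)): x=980/37 (≈26.4865) theta=-142/925 (≈-0.1535)
|theta_initial|=0.4000 |theta_final|=142/925 (≈0.1535) -> not increased

Answer: no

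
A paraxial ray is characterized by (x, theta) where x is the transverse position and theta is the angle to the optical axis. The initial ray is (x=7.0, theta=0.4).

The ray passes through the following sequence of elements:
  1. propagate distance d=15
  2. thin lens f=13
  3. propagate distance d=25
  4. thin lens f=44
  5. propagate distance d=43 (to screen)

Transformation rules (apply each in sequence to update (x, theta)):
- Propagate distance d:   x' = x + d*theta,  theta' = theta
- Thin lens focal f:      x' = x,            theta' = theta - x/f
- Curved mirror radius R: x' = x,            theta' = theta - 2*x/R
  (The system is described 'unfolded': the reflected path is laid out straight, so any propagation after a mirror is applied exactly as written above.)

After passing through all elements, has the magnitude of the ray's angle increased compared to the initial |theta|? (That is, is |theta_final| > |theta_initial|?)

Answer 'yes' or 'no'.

Answer: yes

Derivation:
Initial: x=7.0000 theta=0.4000
After 1 (propagate distance d=15): x=13.0000 theta=0.4000
After 2 (thin lens f=13): x=13.0000 theta=-0.6000
After 3 (propagate distance d=25): x=-2.0000 theta=-0.6000
After 4 (thin lens f=44): x=-2.0000 theta=-61/110 (≈-0.5545)
After 5 (propagate distance d=43 (to screen)): x=-2843/110 (≈-25.8455) theta=-61/110 (≈-0.5545)
|theta_initial|=0.4000 |theta_final|=61/110 (≈0.5545) -> increased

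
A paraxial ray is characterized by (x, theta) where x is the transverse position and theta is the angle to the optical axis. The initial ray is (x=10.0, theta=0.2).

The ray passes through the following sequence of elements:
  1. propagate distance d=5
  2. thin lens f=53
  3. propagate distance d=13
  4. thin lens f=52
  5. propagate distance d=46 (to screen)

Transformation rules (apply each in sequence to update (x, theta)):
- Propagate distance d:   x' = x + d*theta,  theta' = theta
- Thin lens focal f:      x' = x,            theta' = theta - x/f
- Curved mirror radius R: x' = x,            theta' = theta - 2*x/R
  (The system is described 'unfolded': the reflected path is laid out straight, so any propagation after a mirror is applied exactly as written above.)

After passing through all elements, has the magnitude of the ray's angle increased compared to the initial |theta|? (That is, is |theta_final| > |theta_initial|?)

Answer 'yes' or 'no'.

Answer: yes

Derivation:
Initial: x=10.0000 theta=0.2000
After 1 (propagate distance d=5): x=11.0000 theta=0.2000
After 2 (thin lens f=53): x=11.0000 theta=-2/265 (≈-0.0075)
After 3 (propagate distance d=13): x=2889/265 (≈10.9019) theta=-2/265 (≈-0.0075)
After 4 (thin lens f=52): x=2889/265 (≈10.9019) theta=-2993/13780 (≈-0.2172)
After 5 (propagate distance d=46 (to screen)): x=1255/1378 (≈0.9107) theta=-2993/13780 (≈-0.2172)
|theta_initial|=0.2000 |theta_final|=2993/13780 (≈0.2172) -> increased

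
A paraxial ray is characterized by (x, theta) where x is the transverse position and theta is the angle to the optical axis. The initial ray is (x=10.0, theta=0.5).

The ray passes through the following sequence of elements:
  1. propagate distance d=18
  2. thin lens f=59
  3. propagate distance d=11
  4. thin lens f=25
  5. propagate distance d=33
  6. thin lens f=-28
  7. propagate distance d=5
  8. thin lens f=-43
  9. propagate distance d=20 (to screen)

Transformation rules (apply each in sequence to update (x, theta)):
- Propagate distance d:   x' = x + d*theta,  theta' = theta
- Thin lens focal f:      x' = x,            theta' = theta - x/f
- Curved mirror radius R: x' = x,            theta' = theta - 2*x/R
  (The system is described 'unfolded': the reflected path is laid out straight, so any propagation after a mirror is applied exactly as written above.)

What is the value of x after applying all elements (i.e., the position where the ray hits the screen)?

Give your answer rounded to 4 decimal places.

Initial: x=10.0000 theta=0.5000
After 1 (propagate distance d=18): x=19.0000 theta=0.5000
After 2 (thin lens f=59): x=19.0000 theta=21/118 (≈0.1780)
After 3 (propagate distance d=11): x=2473/118 (≈20.9576) theta=21/118 (≈0.1780)
After 4 (thin lens f=25): x=2473/118 (≈20.9576) theta=-974/1475 (≈-0.6603)
After 5 (propagate distance d=33): x=-2459/2950 (≈-0.8336) theta=-974/1475 (≈-0.6603)
After 6 (thin lens f=-28): x=-2459/2950 (≈-0.8336) theta=-57003/82600 (≈-0.6901)
After 7 (propagate distance d=5): x=-353867/82600 (≈-4.2841) theta=-57003/82600 (≈-0.6901)
After 8 (thin lens f=-43): x=-353867/82600 (≈-4.2841) theta=-701249/887950 (≈-0.7897)
After 9 (propagate distance d=20 (to screen)): x=-71316201/3551800 (≈-20.0789) theta=-701249/887950 (≈-0.7897)
Rounded to 4 decimal places: x = -20.0789

Answer: -20.0789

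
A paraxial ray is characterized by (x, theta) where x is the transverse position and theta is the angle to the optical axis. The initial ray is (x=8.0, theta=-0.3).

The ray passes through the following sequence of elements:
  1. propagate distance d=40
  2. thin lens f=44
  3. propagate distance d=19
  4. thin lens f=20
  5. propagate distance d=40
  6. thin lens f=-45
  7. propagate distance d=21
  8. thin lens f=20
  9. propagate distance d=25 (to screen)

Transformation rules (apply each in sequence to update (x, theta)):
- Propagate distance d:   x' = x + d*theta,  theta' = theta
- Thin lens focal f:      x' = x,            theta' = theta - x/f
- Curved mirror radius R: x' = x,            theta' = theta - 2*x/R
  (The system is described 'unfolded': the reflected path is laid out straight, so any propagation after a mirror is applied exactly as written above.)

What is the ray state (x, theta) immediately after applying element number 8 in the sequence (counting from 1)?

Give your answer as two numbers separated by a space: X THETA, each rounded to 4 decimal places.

Answer: 3.4071 0.0105

Derivation:
Initial: x=8.0000 theta=-0.3000
After 1 (propagate distance d=40): x=-4.0000 theta=-0.3000
After 2 (thin lens f=44): x=-4.0000 theta=-23/110 (≈-0.2091)
After 3 (propagate distance d=19): x=-877/110 (≈-7.9727) theta=-23/110 (≈-0.2091)
After 4 (thin lens f=20): x=-877/110 (≈-7.9727) theta=417/2200 (≈0.1895)
After 5 (propagate distance d=40): x=-43/110 (≈-0.3909) theta=417/2200 (≈0.1895)
After 6 (thin lens f=-45): x=-43/110 (≈-0.3909) theta=3581/19800 (≈0.1809)
After 7 (propagate distance d=21): x=22487/6600 (≈3.4071) theta=3581/19800 (≈0.1809)
After 8 (thin lens f=20): x=22487/6600 (≈3.4071) theta=4159/396000 (≈0.0105)
Rounded to 4 decimal places: x = 3.4071, theta = 0.0105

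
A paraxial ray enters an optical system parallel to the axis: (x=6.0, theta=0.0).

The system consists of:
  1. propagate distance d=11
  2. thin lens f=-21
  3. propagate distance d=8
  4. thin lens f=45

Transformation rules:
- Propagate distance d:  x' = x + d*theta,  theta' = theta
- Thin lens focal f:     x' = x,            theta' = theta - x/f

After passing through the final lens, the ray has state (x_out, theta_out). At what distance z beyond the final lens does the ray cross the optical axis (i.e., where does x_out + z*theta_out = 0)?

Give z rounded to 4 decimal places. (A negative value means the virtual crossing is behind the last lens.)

Initial: x=6.0000 theta=0.0000
After 1 (propagate distance d=11): x=6.0000 theta=0.0000
After 2 (thin lens f=-21): x=6.0000 theta=2/7 (≈0.2857)
After 3 (propagate distance d=8): x=58/7 (≈8.2857) theta=2/7 (≈0.2857)
After 4 (thin lens f=45): x=58/7 (≈8.2857) theta=32/315 (≈0.1016)
z_focus = -x_out/theta_out = -(58/7)/(32/315) = -81.5625
Rounded to 4 decimal places: z = -81.5625

Answer: -81.5625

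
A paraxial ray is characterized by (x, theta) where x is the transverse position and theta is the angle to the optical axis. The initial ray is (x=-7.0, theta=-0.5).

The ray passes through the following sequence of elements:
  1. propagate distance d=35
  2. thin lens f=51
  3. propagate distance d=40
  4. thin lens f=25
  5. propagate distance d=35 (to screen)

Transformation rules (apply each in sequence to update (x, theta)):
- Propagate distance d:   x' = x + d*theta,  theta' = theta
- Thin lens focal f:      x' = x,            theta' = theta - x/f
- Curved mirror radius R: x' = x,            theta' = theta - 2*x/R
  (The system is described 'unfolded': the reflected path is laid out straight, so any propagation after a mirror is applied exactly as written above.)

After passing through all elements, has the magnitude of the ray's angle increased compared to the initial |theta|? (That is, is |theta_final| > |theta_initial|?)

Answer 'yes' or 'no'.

Initial: x=-7.0000 theta=-0.5000
After 1 (propagate distance d=35): x=-24.5000 theta=-0.5000
After 2 (thin lens f=51): x=-24.5000 theta=-1/51 (≈-0.0196)
After 3 (propagate distance d=40): x=-2579/102 (≈-25.2843) theta=-1/51 (≈-0.0196)
After 4 (thin lens f=25): x=-2579/102 (≈-25.2843) theta=843/850 (≈0.9918)
After 5 (propagate distance d=35 (to screen)): x=2404/255 (≈9.4275) theta=843/850 (≈0.9918)
|theta_initial|=0.5000 |theta_final|=843/850 (≈0.9918) -> increased

Answer: yes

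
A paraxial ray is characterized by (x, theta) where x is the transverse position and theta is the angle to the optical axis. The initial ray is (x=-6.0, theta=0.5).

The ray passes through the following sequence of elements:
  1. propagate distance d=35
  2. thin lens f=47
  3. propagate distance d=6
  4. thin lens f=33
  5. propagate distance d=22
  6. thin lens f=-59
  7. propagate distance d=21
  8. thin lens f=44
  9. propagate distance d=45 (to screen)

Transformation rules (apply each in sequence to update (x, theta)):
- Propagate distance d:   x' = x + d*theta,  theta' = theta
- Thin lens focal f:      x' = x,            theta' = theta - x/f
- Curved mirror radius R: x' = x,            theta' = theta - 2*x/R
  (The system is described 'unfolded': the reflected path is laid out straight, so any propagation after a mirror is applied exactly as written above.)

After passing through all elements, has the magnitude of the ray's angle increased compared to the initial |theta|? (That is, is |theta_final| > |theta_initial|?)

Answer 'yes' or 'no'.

Answer: no

Derivation:
Initial: x=-6.0000 theta=0.5000
After 1 (propagate distance d=35): x=11.5000 theta=0.5000
After 2 (thin lens f=47): x=11.5000 theta=12/47 (≈0.2553)
After 3 (propagate distance d=6): x=1225/94 (≈13.0319) theta=12/47 (≈0.2553)
After 4 (thin lens f=33): x=1225/94 (≈13.0319) theta=-433/3102 (≈-0.1396)
After 5 (propagate distance d=22): x=2809/282 (≈9.9610) theta=-433/3102 (≈-0.1396)
After 6 (thin lens f=-59): x=2809/282 (≈9.9610) theta=892/30503 (≈0.0292)
After 7 (propagate distance d=21): x=1935433/183018 (≈10.5751) theta=892/30503 (≈0.0292)
After 8 (thin lens f=44): x=1935433/183018 (≈10.5751) theta=-1699945/8052792 (≈-0.2111)
After 9 (propagate distance d=45 (to screen)): x=8661527/8052792 (≈1.0756) theta=-1699945/8052792 (≈-0.2111)
|theta_initial|=0.5000 |theta_final|=1699945/8052792 (≈0.2111) -> not increased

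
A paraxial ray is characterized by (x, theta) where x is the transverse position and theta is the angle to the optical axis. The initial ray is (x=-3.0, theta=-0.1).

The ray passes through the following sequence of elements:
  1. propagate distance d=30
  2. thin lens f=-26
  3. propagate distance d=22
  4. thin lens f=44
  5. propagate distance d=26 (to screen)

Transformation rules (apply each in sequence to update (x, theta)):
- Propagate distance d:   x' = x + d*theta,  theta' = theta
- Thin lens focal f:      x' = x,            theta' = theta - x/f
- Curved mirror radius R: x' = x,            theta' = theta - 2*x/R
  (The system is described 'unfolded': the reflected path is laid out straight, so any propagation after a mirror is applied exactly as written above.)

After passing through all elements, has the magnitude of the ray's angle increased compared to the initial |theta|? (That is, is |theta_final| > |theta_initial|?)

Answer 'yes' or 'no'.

Answer: no

Derivation:
Initial: x=-3.0000 theta=-0.1000
After 1 (propagate distance d=30): x=-6.0000 theta=-0.1000
After 2 (thin lens f=-26): x=-6.0000 theta=-43/130 (≈-0.3308)
After 3 (propagate distance d=22): x=-863/65 (≈-13.2769) theta=-43/130 (≈-0.3308)
After 4 (thin lens f=44): x=-863/65 (≈-13.2769) theta=-83/2860 (≈-0.0290)
After 5 (propagate distance d=26 (to screen)): x=-4013/286 (≈-14.0315) theta=-83/2860 (≈-0.0290)
|theta_initial|=0.1000 |theta_final|=83/2860 (≈0.0290) -> not increased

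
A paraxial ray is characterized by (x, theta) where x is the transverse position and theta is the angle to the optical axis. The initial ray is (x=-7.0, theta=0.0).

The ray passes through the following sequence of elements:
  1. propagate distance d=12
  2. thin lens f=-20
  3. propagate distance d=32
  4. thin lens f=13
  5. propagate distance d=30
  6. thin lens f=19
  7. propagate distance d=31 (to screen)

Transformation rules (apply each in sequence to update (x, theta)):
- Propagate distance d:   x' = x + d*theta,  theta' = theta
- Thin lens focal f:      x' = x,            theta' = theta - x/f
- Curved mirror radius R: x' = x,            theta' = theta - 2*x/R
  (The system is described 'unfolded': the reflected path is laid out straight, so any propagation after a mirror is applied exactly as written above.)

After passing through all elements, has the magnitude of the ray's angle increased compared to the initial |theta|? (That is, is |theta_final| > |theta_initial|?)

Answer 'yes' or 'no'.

Answer: yes

Derivation:
Initial: x=-7.0000 theta=0.0000
After 1 (propagate distance d=12): x=-7.0000 theta=0.0000
After 2 (thin lens f=-20): x=-7.0000 theta=-0.3500
After 3 (propagate distance d=32): x=-18.2000 theta=-0.3500
After 4 (thin lens f=13): x=-18.2000 theta=1.0500
After 5 (propagate distance d=30): x=13.3000 theta=1.0500
After 6 (thin lens f=19): x=13.3000 theta=0.3500
After 7 (propagate distance d=31 (to screen)): x=24.1500 theta=0.3500
|theta_initial|=0.0000 |theta_final|=0.3500 -> increased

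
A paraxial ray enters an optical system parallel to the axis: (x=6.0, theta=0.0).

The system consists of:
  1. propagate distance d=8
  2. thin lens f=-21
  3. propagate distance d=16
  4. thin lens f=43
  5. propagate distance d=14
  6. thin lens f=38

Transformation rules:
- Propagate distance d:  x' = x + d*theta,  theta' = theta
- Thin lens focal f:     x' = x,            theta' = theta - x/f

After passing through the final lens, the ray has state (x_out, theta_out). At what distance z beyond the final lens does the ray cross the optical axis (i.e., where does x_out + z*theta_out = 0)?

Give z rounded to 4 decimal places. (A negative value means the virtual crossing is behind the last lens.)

Initial: x=6.0000 theta=0.0000
After 1 (propagate distance d=8): x=6.0000 theta=0.0000
After 2 (thin lens f=-21): x=6.0000 theta=2/7 (≈0.2857)
After 3 (propagate distance d=16): x=74/7 (≈10.5714) theta=2/7 (≈0.2857)
After 4 (thin lens f=43): x=74/7 (≈10.5714) theta=12/301 (≈0.0399)
After 5 (propagate distance d=14): x=3350/301 (≈11.1296) theta=12/301 (≈0.0399)
After 6 (thin lens f=38): x=3350/301 (≈11.1296) theta=-1447/5719 (≈-0.2530)
z_focus = -x_out/theta_out = -(3350/301)/(-1447/5719) = 63650/1447 ≈ 43.9876
Rounded to 4 decimal places: z = 43.9876

Answer: 43.9876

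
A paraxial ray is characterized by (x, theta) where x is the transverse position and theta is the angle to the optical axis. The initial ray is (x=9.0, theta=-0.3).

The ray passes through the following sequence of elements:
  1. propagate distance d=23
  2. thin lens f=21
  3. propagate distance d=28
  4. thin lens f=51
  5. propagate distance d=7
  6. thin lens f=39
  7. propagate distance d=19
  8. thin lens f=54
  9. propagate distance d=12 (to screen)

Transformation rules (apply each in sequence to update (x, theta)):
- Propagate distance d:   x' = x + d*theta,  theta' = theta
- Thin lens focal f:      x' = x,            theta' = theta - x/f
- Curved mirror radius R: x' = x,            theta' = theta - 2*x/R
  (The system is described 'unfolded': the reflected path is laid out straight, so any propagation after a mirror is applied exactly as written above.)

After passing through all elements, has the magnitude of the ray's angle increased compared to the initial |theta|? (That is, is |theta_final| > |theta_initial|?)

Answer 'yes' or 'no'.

Initial: x=9.0000 theta=-0.3000
After 1 (propagate distance d=23): x=2.1000 theta=-0.3000
After 2 (thin lens f=21): x=2.1000 theta=-0.4000
After 3 (propagate distance d=28): x=-9.1000 theta=-0.4000
After 4 (thin lens f=51): x=-9.1000 theta=-113/510 (≈-0.2216)
After 5 (propagate distance d=7): x=-2716/255 (≈-10.6510) theta=-113/510 (≈-0.2216)
After 6 (thin lens f=39): x=-2716/255 (≈-10.6510) theta=205/3978 (≈0.0515)
After 7 (propagate distance d=19): x=-192373/19890 (≈-9.6718) theta=205/3978 (≈0.0515)
After 8 (thin lens f=54): x=-192373/19890 (≈-9.6718) theta=247723/1074060 (≈0.2306)
After 9 (propagate distance d=12 (to screen)): x=-1235911/179010 (≈-6.9041) theta=247723/1074060 (≈0.2306)
|theta_initial|=0.3000 |theta_final|=247723/1074060 (≈0.2306) -> not increased

Answer: no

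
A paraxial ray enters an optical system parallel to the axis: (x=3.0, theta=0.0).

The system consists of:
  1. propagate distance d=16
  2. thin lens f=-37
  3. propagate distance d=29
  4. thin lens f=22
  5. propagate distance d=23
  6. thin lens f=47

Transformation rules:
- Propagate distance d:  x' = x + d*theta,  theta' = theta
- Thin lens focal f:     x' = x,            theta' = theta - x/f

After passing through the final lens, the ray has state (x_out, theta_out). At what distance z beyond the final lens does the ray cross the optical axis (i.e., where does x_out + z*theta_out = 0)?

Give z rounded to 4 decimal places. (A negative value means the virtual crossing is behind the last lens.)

Initial: x=3.0000 theta=0.0000
After 1 (propagate distance d=16): x=3.0000 theta=0.0000
After 2 (thin lens f=-37): x=3.0000 theta=3/37 (≈0.0811)
After 3 (propagate distance d=29): x=198/37 (≈5.3514) theta=3/37 (≈0.0811)
After 4 (thin lens f=22): x=198/37 (≈5.3514) theta=-6/37 (≈-0.1622)
After 5 (propagate distance d=23): x=60/37 (≈1.6216) theta=-6/37 (≈-0.1622)
After 6 (thin lens f=47): x=60/37 (≈1.6216) theta=-342/1739 (≈-0.1967)
z_focus = -x_out/theta_out = -(60/37)/(-342/1739) = 470/57 ≈ 8.2456
Rounded to 4 decimal places: z = 8.2456

Answer: 8.2456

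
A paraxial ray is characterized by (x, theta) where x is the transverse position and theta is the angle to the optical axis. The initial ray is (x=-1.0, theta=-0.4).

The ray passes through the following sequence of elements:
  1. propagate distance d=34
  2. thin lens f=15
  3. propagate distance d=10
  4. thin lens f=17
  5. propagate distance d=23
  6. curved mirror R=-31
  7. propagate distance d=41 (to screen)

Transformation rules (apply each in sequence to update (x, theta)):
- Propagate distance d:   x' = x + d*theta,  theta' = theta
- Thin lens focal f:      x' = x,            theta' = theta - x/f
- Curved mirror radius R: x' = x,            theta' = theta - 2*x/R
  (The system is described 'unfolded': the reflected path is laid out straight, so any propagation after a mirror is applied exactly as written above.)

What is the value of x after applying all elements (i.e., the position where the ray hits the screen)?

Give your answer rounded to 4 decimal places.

Answer: 104.3657

Derivation:
Initial: x=-1.0000 theta=-0.4000
After 1 (propagate distance d=34): x=-14.6000 theta=-0.4000
After 2 (thin lens f=15): x=-14.6000 theta=43/75 (≈0.5733)
After 3 (propagate distance d=10): x=-133/15 (≈-8.8667) theta=43/75 (≈0.5733)
After 4 (thin lens f=17): x=-133/15 (≈-8.8667) theta=1396/1275 (≈1.0949)
After 5 (propagate distance d=23): x=20803/1275 (≈16.3161) theta=1396/1275 (≈1.0949)
After 6 (curved mirror R=-31): x=20803/1275 (≈16.3161) theta=28294/13175 (≈2.1476)
After 7 (propagate distance d=41 (to screen)): x=825011/7905 (≈104.3657) theta=28294/13175 (≈2.1476)
Rounded to 4 decimal places: x = 104.3657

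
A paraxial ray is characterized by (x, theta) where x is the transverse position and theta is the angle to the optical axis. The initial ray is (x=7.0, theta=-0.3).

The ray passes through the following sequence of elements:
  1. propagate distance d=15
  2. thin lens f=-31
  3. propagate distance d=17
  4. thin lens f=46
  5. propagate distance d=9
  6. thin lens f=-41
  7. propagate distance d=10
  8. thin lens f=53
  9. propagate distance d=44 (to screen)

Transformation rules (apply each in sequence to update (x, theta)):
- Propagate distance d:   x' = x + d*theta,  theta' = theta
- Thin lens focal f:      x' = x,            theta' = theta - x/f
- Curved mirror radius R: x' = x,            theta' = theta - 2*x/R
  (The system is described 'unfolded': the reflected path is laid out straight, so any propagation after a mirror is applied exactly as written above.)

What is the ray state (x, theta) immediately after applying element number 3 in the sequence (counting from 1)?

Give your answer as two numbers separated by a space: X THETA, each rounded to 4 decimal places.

Answer: -1.2290 -0.2194

Derivation:
Initial: x=7.0000 theta=-0.3000
After 1 (propagate distance d=15): x=2.5000 theta=-0.3000
After 2 (thin lens f=-31): x=2.5000 theta=-34/155 (≈-0.2194)
After 3 (propagate distance d=17): x=-381/310 (≈-1.2290) theta=-34/155 (≈-0.2194)
Rounded to 4 decimal places: x = -1.2290, theta = -0.2194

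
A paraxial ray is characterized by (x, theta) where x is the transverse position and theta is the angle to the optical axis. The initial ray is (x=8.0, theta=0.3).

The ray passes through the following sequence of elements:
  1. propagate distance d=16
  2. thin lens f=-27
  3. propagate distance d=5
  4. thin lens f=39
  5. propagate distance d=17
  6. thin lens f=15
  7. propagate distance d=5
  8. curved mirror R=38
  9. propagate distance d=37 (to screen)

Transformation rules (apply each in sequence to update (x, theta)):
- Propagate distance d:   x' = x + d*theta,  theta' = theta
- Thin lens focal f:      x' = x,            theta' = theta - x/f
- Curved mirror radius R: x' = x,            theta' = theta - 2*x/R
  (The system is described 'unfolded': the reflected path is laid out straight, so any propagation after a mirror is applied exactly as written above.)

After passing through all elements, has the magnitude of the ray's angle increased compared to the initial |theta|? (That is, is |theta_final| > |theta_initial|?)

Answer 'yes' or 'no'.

Answer: yes

Derivation:
Initial: x=8.0000 theta=0.3000
After 1 (propagate distance d=16): x=12.8000 theta=0.3000
After 2 (thin lens f=-27): x=12.8000 theta=209/270 (≈0.7741)
After 3 (propagate distance d=5): x=4501/270 (≈16.6704) theta=209/270 (≈0.7741)
After 4 (thin lens f=39): x=4501/270 (≈16.6704) theta=365/1053 (≈0.3466)
After 5 (propagate distance d=17): x=237589/10530 (≈22.5631) theta=365/1053 (≈0.3466)
After 6 (thin lens f=15): x=237589/10530 (≈22.5631) theta=-182839/157950 (≈-1.1576)
After 7 (propagate distance d=5): x=264964/15795 (≈16.7752) theta=-182839/157950 (≈-1.1576)
After 8 (curved mirror R=38): x=264964/15795 (≈16.7752) theta=-6123581/3001050 (≈-2.0405)
After 9 (propagate distance d=37 (to screen)): x=-176229337/3001050 (≈-58.7226) theta=-6123581/3001050 (≈-2.0405)
|theta_initial|=0.3000 |theta_final|=6123581/3001050 (≈2.0405) -> increased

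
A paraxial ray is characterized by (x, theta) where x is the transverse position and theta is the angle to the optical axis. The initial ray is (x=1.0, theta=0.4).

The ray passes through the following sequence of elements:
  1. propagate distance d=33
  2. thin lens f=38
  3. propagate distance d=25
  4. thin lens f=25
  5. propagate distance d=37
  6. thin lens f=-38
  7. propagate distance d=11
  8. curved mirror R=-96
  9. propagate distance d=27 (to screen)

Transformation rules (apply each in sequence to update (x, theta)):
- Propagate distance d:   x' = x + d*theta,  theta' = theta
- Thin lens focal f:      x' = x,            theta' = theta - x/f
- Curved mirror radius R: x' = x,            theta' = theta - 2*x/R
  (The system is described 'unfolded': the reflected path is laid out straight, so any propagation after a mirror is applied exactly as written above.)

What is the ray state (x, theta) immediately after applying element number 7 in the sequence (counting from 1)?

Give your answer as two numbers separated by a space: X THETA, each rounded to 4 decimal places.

Initial: x=1.0000 theta=0.4000
After 1 (propagate distance d=33): x=14.2000 theta=0.4000
After 2 (thin lens f=38): x=14.2000 theta=1/38 (≈0.0263)
After 3 (propagate distance d=25): x=2823/190 (≈14.8579) theta=1/38 (≈0.0263)
After 4 (thin lens f=25): x=2823/190 (≈14.8579) theta=-0.5680
After 5 (propagate distance d=37): x=-29251/4750 (≈-6.1581) theta=-0.5680
After 6 (thin lens f=-38): x=-29251/4750 (≈-6.1581) theta=-5271/7220 (≈-0.7301)
After 7 (propagate distance d=11): x=-2561063/180500 (≈-14.1887) theta=-5271/7220 (≈-0.7301)
Rounded to 4 decimal places: x = -14.1887, theta = -0.7301

Answer: -14.1887 -0.7301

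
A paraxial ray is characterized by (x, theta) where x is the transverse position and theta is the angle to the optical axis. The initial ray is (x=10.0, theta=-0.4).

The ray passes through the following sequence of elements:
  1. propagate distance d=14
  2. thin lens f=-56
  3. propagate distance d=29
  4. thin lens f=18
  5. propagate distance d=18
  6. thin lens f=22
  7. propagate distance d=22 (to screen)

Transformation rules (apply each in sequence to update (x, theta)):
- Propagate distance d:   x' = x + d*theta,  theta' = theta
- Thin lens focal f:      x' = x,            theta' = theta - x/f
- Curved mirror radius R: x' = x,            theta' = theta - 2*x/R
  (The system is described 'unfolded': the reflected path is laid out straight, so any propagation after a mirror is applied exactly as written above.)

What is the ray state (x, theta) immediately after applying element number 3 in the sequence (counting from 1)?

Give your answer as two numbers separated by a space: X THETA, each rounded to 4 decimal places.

Initial: x=10.0000 theta=-0.4000
After 1 (propagate distance d=14): x=4.4000 theta=-0.4000
After 2 (thin lens f=-56): x=4.4000 theta=-9/28 (≈-0.3214)
After 3 (propagate distance d=29): x=-689/140 (≈-4.9214) theta=-9/28 (≈-0.3214)
Rounded to 4 decimal places: x = -4.9214, theta = -0.3214

Answer: -4.9214 -0.3214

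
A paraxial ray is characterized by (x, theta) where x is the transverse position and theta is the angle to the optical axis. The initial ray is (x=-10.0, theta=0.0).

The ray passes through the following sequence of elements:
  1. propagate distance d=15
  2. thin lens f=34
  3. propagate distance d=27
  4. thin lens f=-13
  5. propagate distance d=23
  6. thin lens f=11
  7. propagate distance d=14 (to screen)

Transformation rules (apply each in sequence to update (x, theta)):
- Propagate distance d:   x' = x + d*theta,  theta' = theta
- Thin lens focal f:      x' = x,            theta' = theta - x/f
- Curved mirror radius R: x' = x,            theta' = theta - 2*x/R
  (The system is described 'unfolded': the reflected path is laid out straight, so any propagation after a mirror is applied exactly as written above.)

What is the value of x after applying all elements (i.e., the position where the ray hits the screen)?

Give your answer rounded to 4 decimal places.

Answer: 1.6104

Derivation:
Initial: x=-10.0000 theta=0.0000
After 1 (propagate distance d=15): x=-10.0000 theta=0.0000
After 2 (thin lens f=34): x=-10.0000 theta=5/17 (≈0.2941)
After 3 (propagate distance d=27): x=-35/17 (≈-2.0588) theta=5/17 (≈0.2941)
After 4 (thin lens f=-13): x=-35/17 (≈-2.0588) theta=30/221 (≈0.1357)
After 5 (propagate distance d=23): x=235/221 (≈1.0633) theta=30/221 (≈0.1357)
After 6 (thin lens f=11): x=235/221 (≈1.0633) theta=95/2431 (≈0.0391)
After 7 (propagate distance d=14 (to screen)): x=3915/2431 (≈1.6104) theta=95/2431 (≈0.0391)
Rounded to 4 decimal places: x = 1.6104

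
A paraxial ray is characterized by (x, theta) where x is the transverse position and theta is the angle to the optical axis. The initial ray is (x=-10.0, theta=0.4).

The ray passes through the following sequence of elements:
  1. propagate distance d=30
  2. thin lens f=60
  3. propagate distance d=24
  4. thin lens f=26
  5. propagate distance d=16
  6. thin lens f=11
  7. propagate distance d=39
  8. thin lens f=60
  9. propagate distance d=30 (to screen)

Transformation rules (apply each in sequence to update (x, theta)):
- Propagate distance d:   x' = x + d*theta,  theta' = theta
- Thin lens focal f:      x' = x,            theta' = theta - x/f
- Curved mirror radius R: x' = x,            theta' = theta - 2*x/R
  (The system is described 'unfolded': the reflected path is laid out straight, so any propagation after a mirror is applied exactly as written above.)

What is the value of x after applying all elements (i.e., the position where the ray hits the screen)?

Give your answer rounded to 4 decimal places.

Initial: x=-10.0000 theta=0.4000
After 1 (propagate distance d=30): x=2.0000 theta=0.4000
After 2 (thin lens f=60): x=2.0000 theta=11/30 (≈0.3667)
After 3 (propagate distance d=24): x=10.8000 theta=11/30 (≈0.3667)
After 4 (thin lens f=26): x=10.8000 theta=-19/390 (≈-0.0487)
After 5 (propagate distance d=16): x=1954/195 (≈10.0205) theta=-19/390 (≈-0.0487)
After 6 (thin lens f=11): x=1954/195 (≈10.0205) theta=-4117/4290 (≈-0.9597)
After 7 (propagate distance d=39): x=-23515/858 (≈-27.4068) theta=-4117/4290 (≈-0.9597)
After 8 (thin lens f=60): x=-23515/858 (≈-27.4068) theta=-25889/51480 (≈-0.5029)
After 9 (propagate distance d=30 (to screen)): x=-6629/156 (≈-42.4936) theta=-25889/51480 (≈-0.5029)
Rounded to 4 decimal places: x = -42.4936

Answer: -42.4936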